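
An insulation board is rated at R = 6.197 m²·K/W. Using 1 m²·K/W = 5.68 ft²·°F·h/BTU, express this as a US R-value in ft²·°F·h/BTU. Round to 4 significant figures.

R_US = 6.197 × 5.68 = 35.199

35.20 ft²·°F·h/BTU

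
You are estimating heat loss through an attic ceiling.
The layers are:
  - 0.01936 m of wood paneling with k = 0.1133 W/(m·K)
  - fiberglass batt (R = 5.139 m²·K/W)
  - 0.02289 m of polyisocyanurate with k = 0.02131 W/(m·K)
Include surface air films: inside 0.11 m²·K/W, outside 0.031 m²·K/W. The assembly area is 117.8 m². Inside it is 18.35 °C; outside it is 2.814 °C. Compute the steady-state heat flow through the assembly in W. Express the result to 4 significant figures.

280.5 W

0.01936/0.1133 = 0.17087
0.02289/0.02131 = 1.0741
R_total = 0.11 + 0.17087 + 5.139 + 1.0741 + 0.031 = 6.525 m²·K/W
Q = A·ΔT/R = 117.8 × (18.35 − 2.814) / 6.525 = 280.48 W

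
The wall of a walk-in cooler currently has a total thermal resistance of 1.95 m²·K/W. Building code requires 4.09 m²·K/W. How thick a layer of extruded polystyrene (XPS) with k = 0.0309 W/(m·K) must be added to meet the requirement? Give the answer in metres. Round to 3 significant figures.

ΔR = 4.09 − 1.95 = 2.14 m²·K/W
L = ΔR × k = 2.14 × 0.0309 = 0.06613 m

0.0661 m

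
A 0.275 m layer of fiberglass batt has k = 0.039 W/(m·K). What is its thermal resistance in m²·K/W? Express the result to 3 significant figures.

7.05 m²·K/W

R = L/k = 0.275/0.039 = 7.051 m²·K/W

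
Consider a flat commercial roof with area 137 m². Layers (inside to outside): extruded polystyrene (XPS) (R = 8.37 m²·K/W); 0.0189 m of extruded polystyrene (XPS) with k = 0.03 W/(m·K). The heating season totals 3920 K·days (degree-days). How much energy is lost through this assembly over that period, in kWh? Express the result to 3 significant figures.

0.0189/0.03 = 0.63
R_total = 8.37 + 0.63 = 9 m²·K/W
E = A × HDD × 24 / R / 1000 = 137 × 3920 × 24 / 9 / 1000 = 1432 kWh

1430 kWh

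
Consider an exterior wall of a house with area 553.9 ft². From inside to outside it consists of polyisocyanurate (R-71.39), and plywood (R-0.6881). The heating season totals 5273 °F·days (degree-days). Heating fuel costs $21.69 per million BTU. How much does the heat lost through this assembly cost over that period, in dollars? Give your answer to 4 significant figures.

R_total = 71.39 + 0.6881 = 72.078 ft²·°F·h/BTU
E = A × HDD × 24 / R = 553.9 × 5273 × 24 / 72.078 = 972520 BTU
Cost = 972520/10⁶ × 21.69 = $21.094

21.09 dollars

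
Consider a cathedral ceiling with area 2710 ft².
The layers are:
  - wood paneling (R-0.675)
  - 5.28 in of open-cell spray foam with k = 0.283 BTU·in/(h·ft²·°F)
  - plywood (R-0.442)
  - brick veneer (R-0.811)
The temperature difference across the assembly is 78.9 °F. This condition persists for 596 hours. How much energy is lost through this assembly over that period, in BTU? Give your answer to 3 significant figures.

5.28/0.283 = 18.66
R_total = 0.675 + 18.66 + 0.442 + 0.811 = 20.59 ft²·°F·h/BTU
Q = 2710 × 78.9 / 20.59 = 10390 BTU/h
E = 10390 × 596 = 6191000 BTU

6190000 BTU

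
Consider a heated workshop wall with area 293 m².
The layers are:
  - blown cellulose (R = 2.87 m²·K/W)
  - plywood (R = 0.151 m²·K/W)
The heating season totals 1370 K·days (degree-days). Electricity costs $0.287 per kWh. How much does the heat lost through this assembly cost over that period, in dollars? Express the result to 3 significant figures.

915 dollars

R_total = 2.87 + 0.151 = 3.021 m²·K/W
E = A × HDD × 24 / R / 1000 = 293 × 1370 × 24 / 3.021 / 1000 = 3189 kWh
Cost = 3189 × 0.287 = $915.2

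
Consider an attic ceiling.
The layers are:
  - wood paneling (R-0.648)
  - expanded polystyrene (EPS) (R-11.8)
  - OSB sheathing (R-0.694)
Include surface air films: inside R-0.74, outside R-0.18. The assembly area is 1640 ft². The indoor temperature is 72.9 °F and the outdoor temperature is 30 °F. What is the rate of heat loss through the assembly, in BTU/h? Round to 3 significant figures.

R_total = 0.74 + 0.648 + 11.8 + 0.694 + 0.18 = 14.06 ft²·°F·h/BTU
Q = A·ΔT/R = 1640 × (72.9 − 30) / 14.06 = 5003 BTU/h

5000 BTU/h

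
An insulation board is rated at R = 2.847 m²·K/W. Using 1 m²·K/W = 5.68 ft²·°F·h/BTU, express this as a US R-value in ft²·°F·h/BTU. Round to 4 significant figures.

16.17 ft²·°F·h/BTU

R_US = 2.847 × 5.68 = 16.171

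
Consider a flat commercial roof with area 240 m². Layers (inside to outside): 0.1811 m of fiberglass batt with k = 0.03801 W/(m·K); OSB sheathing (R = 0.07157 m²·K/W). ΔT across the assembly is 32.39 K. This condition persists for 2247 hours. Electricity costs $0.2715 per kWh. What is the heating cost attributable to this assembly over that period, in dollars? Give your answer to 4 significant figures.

980.6 dollars

0.1811/0.03801 = 4.7645
R_total = 4.7645 + 0.07157 = 4.8361 m²·K/W
Q = 240 × 32.39 / 4.8361 = 1607.4 W
E = 1607.4 W × 2247 h / 1000 = 3611.8 kWh
Cost = 3611.8 × 0.2715 = $980.62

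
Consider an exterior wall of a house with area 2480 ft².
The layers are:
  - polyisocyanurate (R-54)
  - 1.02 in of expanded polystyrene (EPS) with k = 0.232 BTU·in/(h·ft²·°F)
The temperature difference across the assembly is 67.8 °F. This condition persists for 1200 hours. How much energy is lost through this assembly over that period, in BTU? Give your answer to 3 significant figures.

1.02/0.232 = 4.397
R_total = 54 + 4.397 = 58.4 ft²·°F·h/BTU
Q = 2480 × 67.8 / 58.4 = 2879 BTU/h
E = 2879 × 1200 = 3455000 BTU

3460000 BTU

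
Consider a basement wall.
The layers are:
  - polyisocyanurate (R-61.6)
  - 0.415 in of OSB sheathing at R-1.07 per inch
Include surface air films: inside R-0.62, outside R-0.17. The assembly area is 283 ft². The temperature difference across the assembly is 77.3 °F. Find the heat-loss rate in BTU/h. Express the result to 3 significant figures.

0.415 × 1.07 = 0.4441
R_total = 0.62 + 61.6 + 0.4441 + 0.17 = 62.83 ft²·°F·h/BTU
Q = A·ΔT/R = 283 × 77.3 / 62.83 = 348.2 BTU/h

348 BTU/h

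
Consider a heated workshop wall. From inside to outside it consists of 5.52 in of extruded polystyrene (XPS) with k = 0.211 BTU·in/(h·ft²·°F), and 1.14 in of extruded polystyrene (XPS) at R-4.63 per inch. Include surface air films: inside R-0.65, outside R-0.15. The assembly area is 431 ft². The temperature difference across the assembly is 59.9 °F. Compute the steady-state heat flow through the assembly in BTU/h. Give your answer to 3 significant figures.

5.52/0.211 = 26.16
1.14 × 4.63 = 5.278
R_total = 0.65 + 26.16 + 5.278 + 0.15 = 32.24 ft²·°F·h/BTU
Q = A·ΔT/R = 431 × 59.9 / 32.24 = 800.8 BTU/h

801 BTU/h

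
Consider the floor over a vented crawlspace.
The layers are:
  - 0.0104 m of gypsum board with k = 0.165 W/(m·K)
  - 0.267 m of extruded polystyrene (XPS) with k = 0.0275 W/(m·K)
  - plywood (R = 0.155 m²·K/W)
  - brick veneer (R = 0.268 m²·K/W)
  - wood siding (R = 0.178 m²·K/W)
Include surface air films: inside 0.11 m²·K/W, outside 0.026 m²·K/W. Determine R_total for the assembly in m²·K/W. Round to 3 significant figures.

0.0104/0.165 = 0.06303
0.267/0.0275 = 9.709
R_total = 0.11 + 0.06303 + 9.709 + 0.155 + 0.268 + 0.178 + 0.026 = 10.51 m²·K/W

10.5 m²·K/W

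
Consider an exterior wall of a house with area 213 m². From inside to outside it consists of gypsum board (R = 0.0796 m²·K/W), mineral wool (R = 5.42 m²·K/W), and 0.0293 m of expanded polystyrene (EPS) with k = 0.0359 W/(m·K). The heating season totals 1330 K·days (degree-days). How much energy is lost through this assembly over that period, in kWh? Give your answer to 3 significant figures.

1080 kWh

0.0293/0.0359 = 0.8162
R_total = 0.0796 + 5.42 + 0.8162 = 6.316 m²·K/W
E = A × HDD × 24 / R / 1000 = 213 × 1330 × 24 / 6.316 / 1000 = 1077 kWh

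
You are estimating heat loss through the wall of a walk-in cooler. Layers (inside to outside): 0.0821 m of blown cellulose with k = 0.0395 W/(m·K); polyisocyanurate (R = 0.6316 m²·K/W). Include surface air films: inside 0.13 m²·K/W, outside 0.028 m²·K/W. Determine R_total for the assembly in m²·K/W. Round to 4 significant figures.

0.0821/0.0395 = 2.0785
R_total = 0.13 + 2.0785 + 0.6316 + 0.028 = 2.8681 m²·K/W

2.868 m²·K/W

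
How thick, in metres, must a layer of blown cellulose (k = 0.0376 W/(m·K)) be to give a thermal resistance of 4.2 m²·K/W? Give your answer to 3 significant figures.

0.158 m

L = R·k = 4.2 × 0.0376 = 0.1579 m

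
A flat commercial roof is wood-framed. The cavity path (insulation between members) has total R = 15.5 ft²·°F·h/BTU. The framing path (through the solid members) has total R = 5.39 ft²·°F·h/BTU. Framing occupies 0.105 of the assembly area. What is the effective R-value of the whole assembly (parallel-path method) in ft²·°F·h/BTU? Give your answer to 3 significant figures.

U_eff = 0.895/15.5 + 0.105/5.39 = 0.05774 + 0.01948 = 0.07722
R_eff = 1/U_eff = 12.95 ft²·°F·h/BTU

12.9 ft²·°F·h/BTU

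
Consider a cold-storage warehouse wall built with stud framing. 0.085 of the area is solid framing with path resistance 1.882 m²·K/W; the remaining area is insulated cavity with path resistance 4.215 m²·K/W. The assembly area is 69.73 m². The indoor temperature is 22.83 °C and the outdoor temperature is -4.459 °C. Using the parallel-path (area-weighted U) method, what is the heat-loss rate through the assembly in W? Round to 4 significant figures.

U_eff = 0.915/4.215 + 0.085/1.882 = 0.21708 + 0.045165 = 0.26225
R_eff = 1/U_eff = 3.8132 m²·K/W
Q = 69.73 × (22.83 − (-4.459)) / 3.8132 = 499.02 W

499.0 W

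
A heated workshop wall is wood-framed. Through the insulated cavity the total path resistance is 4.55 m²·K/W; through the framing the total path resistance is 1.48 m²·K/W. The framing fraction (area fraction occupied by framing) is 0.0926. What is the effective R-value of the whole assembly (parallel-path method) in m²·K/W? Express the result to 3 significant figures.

3.82 m²·K/W

U_eff = 0.9074/4.55 + 0.0926/1.48 = 0.1994 + 0.06257 = 0.262
R_eff = 1/U_eff = 3.817 m²·K/W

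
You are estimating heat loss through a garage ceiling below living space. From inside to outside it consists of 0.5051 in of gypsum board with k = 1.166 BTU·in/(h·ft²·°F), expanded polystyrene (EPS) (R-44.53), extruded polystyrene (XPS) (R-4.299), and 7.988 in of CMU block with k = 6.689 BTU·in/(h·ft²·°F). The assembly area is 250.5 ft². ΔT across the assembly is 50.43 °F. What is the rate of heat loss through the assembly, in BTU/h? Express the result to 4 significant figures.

0.5051/1.166 = 0.43319
7.988/6.689 = 1.1942
R_total = 0.43319 + 44.53 + 4.299 + 1.1942 = 50.456 ft²·°F·h/BTU
Q = A·ΔT/R = 250.5 × 50.43 / 50.456 = 250.37 BTU/h

250.4 BTU/h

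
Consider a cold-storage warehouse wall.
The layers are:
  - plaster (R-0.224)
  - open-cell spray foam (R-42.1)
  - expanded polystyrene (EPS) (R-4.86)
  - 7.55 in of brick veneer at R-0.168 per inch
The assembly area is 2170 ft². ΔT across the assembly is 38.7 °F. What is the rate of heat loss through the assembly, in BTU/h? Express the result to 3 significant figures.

1730 BTU/h

7.55 × 0.168 = 1.268
R_total = 0.224 + 42.1 + 4.86 + 1.268 = 48.45 ft²·°F·h/BTU
Q = A·ΔT/R = 2170 × 38.7 / 48.45 = 1733 BTU/h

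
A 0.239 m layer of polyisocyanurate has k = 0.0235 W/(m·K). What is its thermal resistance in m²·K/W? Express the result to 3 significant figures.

10.2 m²·K/W

R = L/k = 0.239/0.0235 = 10.17 m²·K/W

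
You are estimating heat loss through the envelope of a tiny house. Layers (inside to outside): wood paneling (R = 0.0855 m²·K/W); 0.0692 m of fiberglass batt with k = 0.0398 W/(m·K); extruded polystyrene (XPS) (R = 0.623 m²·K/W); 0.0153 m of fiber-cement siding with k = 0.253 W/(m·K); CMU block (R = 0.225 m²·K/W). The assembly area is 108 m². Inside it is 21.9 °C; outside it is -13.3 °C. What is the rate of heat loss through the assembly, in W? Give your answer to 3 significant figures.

1390 W

0.0692/0.0398 = 1.739
0.0153/0.253 = 0.06047
R_total = 0.0855 + 1.739 + 0.623 + 0.06047 + 0.225 = 2.733 m²·K/W
Q = A·ΔT/R = 108 × (21.9 − (-13.3)) / 2.733 = 1391 W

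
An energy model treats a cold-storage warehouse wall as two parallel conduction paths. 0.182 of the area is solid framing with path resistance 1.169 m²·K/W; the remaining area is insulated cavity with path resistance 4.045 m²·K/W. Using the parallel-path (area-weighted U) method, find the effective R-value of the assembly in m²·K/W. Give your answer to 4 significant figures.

U_eff = 0.818/4.045 + 0.182/1.169 = 0.20222 + 0.15569 = 0.35791
R_eff = 1/U_eff = 2.794 m²·K/W

2.794 m²·K/W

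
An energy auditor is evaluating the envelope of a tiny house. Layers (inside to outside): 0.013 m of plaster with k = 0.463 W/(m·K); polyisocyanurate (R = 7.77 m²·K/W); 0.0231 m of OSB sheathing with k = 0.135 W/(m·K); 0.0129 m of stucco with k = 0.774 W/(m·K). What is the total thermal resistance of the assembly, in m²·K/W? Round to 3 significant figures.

0.013/0.463 = 0.02808
0.0231/0.135 = 0.1711
0.0129/0.774 = 0.01667
R_total = 0.02808 + 7.77 + 0.1711 + 0.01667 = 7.986 m²·K/W

7.99 m²·K/W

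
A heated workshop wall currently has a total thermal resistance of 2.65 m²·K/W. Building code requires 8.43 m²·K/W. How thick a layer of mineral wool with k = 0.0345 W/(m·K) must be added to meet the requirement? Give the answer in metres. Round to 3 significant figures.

0.199 m

ΔR = 8.43 − 2.65 = 5.78 m²·K/W
L = ΔR × k = 5.78 × 0.0345 = 0.1994 m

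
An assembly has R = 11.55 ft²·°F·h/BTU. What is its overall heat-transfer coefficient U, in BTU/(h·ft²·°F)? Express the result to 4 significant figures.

0.08658 BTU/(h·ft²·°F)

U = 1/R = 1/11.55 = 0.08658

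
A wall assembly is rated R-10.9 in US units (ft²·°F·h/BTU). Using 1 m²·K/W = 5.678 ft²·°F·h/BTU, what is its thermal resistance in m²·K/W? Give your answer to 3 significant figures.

R_SI = 10.9/5.678 = 1.92

1.92 m²·K/W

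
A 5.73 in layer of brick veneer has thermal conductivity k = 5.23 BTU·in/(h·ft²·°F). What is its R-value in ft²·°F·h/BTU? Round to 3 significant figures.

R = L/k = 5.73/5.23 = 1.096 ft²·°F·h/BTU

1.10 ft²·°F·h/BTU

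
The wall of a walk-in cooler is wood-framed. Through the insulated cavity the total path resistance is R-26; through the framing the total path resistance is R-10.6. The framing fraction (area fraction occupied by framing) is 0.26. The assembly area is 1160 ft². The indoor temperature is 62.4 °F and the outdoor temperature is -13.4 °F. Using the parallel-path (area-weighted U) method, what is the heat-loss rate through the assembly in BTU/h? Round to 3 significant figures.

4660 BTU/h

U_eff = 0.74/26 + 0.26/10.6 = 0.02846 + 0.02453 = 0.05299
R_eff = 1/U_eff = 18.87 ft²·°F·h/BTU
Q = 1160 × (62.4 − (-13.4)) / 18.87 = 4659 BTU/h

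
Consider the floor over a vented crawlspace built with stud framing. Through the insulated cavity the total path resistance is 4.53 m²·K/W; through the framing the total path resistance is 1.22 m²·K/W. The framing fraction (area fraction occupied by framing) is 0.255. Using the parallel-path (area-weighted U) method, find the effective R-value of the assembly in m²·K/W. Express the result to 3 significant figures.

2.68 m²·K/W

U_eff = 0.745/4.53 + 0.255/1.22 = 0.1645 + 0.209 = 0.3735
R_eff = 1/U_eff = 2.678 m²·K/W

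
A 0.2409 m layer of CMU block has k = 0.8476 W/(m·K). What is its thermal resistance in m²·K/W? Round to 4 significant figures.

0.2842 m²·K/W

R = L/k = 0.2409/0.8476 = 0.28421 m²·K/W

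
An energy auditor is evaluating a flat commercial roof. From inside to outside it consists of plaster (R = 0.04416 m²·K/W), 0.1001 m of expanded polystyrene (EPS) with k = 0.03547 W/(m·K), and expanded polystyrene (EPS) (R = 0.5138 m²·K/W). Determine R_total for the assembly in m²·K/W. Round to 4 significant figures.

3.380 m²·K/W

0.1001/0.03547 = 2.8221
R_total = 0.04416 + 2.8221 + 0.5138 = 3.3801 m²·K/W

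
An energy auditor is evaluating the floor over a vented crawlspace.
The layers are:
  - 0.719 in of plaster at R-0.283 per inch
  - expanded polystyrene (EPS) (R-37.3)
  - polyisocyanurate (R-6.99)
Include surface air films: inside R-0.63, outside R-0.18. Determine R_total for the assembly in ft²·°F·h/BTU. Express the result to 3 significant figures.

0.719 × 0.283 = 0.2035
R_total = 0.63 + 0.2035 + 37.3 + 6.99 + 0.18 = 45.3 ft²·°F·h/BTU

45.3 ft²·°F·h/BTU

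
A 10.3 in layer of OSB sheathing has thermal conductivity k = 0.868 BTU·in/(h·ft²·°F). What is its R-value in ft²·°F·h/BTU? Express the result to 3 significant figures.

11.9 ft²·°F·h/BTU

R = L/k = 10.3/0.868 = 11.87 ft²·°F·h/BTU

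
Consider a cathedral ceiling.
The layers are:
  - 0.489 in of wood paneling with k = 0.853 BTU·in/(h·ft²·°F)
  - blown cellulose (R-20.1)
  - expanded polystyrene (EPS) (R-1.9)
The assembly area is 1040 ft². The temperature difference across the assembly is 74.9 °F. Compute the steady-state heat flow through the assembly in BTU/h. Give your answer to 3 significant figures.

3450 BTU/h

0.489/0.853 = 0.5733
R_total = 0.5733 + 20.1 + 1.9 = 22.57 ft²·°F·h/BTU
Q = A·ΔT/R = 1040 × 74.9 / 22.57 = 3451 BTU/h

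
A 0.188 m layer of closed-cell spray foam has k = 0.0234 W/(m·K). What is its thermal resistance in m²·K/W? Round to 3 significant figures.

R = L/k = 0.188/0.0234 = 8.034 m²·K/W

8.03 m²·K/W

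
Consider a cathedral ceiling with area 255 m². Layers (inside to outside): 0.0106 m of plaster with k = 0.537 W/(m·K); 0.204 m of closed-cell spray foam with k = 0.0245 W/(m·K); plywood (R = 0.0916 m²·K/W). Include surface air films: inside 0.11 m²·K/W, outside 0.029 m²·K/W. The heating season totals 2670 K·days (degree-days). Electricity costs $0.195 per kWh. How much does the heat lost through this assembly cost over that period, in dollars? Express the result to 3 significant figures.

372 dollars

0.0106/0.537 = 0.01974
0.204/0.0245 = 8.327
R_total = 0.11 + 0.01974 + 8.327 + 0.0916 + 0.029 = 8.577 m²·K/W
E = A × HDD × 24 / R / 1000 = 255 × 2670 × 24 / 8.577 / 1000 = 1905 kWh
Cost = 1905 × 0.195 = $371.5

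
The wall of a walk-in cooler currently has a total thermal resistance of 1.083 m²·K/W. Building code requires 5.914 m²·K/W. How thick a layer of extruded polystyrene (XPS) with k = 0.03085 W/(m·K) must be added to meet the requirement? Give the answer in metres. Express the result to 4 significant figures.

ΔR = 5.914 − 1.083 = 4.831 m²·K/W
L = ΔR × k = 4.831 × 0.03085 = 0.14904 m

0.1490 m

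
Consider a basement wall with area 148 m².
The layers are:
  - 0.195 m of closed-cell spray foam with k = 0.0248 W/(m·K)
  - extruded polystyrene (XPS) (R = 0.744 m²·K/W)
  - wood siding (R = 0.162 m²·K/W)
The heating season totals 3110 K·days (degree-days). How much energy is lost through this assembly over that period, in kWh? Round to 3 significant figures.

1260 kWh

0.195/0.0248 = 7.863
R_total = 7.863 + 0.744 + 0.162 = 8.769 m²·K/W
E = A × HDD × 24 / R / 1000 = 148 × 3110 × 24 / 8.769 / 1000 = 1260 kWh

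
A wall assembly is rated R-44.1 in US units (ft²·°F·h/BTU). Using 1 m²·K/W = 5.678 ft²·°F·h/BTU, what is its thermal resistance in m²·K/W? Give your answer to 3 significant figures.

7.77 m²·K/W

R_SI = 44.1/5.678 = 7.767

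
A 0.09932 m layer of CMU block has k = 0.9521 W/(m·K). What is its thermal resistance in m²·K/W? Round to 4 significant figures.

R = L/k = 0.09932/0.9521 = 0.10432 m²·K/W

0.1043 m²·K/W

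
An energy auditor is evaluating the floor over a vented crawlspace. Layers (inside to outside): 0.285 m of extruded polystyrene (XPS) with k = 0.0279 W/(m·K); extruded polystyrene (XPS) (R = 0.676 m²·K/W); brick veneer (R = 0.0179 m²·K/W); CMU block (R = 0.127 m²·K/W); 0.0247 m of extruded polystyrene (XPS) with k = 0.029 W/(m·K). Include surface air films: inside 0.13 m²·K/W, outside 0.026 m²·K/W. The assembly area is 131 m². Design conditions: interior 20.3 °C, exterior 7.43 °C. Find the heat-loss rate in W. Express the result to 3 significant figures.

140 W

0.285/0.0279 = 10.22
0.0247/0.029 = 0.8517
R_total = 0.13 + 10.22 + 0.676 + 0.0179 + 0.127 + 0.8517 + 0.026 = 12.04 m²·K/W
Q = A·ΔT/R = 131 × (20.3 − 7.43) / 12.04 = 140 W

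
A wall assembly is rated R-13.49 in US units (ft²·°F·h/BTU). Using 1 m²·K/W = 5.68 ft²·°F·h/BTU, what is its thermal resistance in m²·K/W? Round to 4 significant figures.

R_SI = 13.49/5.68 = 2.375

2.375 m²·K/W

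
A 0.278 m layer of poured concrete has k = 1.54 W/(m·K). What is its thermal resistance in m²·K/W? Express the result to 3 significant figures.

R = L/k = 0.278/1.54 = 0.1805 m²·K/W

0.181 m²·K/W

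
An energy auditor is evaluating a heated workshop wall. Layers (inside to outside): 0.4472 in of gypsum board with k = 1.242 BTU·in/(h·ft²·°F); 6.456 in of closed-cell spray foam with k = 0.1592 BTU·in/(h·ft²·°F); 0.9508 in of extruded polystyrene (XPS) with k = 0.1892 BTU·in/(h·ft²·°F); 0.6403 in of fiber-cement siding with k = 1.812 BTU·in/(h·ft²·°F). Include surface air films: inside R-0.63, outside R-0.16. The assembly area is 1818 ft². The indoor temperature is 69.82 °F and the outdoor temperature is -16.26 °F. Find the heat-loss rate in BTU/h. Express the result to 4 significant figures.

3324 BTU/h

0.4472/1.242 = 0.36006
6.456/0.1592 = 40.553
0.9508/0.1892 = 5.0254
0.6403/1.812 = 0.35337
R_total = 0.63 + 0.36006 + 40.553 + 5.0254 + 0.35337 + 0.16 = 47.082 ft²·°F·h/BTU
Q = A·ΔT/R = 1818 × (69.82 − (-16.26)) / 47.082 = 3323.9 BTU/h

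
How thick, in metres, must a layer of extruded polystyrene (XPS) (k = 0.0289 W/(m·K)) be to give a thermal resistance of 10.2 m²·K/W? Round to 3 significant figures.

0.295 m

L = R·k = 10.2 × 0.0289 = 0.2948 m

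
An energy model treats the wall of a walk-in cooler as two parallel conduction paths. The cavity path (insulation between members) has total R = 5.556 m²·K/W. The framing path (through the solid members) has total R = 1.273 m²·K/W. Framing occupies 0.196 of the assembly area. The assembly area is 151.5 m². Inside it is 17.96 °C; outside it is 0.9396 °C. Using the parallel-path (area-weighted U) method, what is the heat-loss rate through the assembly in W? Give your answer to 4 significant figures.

U_eff = 0.804/5.556 + 0.196/1.273 = 0.14471 + 0.15397 = 0.29868
R_eff = 1/U_eff = 3.3481 m²·K/W
Q = 151.5 × (17.96 − 0.9396) / 3.3481 = 770.16 W

770.2 W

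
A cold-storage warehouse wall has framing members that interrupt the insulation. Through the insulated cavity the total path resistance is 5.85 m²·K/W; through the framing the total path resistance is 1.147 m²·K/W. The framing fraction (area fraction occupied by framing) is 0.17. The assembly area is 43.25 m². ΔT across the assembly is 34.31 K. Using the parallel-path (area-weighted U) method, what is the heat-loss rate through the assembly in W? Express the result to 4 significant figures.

U_eff = 0.83/5.85 + 0.17/1.147 = 0.14188 + 0.14821 = 0.29009
R_eff = 1/U_eff = 3.4472 m²·K/W
Q = 43.25 × 34.31 / 3.4472 = 430.47 W

430.5 W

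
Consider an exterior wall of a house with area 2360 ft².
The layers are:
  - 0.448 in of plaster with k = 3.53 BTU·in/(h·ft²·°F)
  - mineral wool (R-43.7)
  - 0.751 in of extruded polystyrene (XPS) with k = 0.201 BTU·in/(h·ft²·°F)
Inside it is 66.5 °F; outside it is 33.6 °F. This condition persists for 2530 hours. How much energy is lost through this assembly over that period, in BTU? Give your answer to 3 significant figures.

4130000 BTU

0.448/3.53 = 0.1269
0.751/0.201 = 3.736
R_total = 0.1269 + 43.7 + 3.736 = 47.56 ft²·°F·h/BTU
Q = 2360 × (66.5 − 33.6) / 47.56 = 1632 BTU/h
E = 1632 × 2530 = 4130000 BTU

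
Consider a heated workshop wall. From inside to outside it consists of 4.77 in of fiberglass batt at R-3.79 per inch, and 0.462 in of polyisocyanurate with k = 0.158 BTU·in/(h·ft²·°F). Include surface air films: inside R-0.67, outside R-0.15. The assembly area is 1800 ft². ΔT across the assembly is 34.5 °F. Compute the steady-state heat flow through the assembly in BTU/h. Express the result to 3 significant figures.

2850 BTU/h

4.77 × 3.79 = 18.08
0.462/0.158 = 2.924
R_total = 0.67 + 18.08 + 2.924 + 0.15 = 21.82 ft²·°F·h/BTU
Q = A·ΔT/R = 1800 × 34.5 / 21.82 = 2846 BTU/h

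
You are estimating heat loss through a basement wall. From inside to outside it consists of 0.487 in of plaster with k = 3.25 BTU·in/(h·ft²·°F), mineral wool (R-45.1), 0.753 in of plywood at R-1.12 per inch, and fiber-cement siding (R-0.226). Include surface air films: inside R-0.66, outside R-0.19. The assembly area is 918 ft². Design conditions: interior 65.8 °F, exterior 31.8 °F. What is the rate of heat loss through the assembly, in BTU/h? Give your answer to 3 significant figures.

662 BTU/h

0.487/3.25 = 0.1498
0.753 × 1.12 = 0.8434
R_total = 0.66 + 0.1498 + 45.1 + 0.8434 + 0.226 + 0.19 = 47.17 ft²·°F·h/BTU
Q = A·ΔT/R = 918 × (65.8 − 31.8) / 47.17 = 661.7 BTU/h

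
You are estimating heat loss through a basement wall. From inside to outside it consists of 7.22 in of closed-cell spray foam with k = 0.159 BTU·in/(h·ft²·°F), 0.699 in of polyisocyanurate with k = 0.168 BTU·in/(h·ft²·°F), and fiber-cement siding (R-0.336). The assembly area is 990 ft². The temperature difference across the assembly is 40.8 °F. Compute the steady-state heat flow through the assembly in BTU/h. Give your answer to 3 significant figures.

809 BTU/h

7.22/0.159 = 45.41
0.699/0.168 = 4.161
R_total = 45.41 + 4.161 + 0.336 = 49.91 ft²·°F·h/BTU
Q = A·ΔT/R = 990 × 40.8 / 49.91 = 809.4 BTU/h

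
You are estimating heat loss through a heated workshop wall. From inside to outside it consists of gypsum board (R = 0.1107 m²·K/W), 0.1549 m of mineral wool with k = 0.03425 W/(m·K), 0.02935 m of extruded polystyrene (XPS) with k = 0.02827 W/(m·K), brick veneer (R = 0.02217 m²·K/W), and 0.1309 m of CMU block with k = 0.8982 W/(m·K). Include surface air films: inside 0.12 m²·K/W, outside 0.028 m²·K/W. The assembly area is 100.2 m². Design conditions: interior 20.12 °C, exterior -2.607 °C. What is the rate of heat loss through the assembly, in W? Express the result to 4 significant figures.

0.1549/0.03425 = 4.5226
0.02935/0.02827 = 1.0382
0.1309/0.8982 = 0.14574
R_total = 0.12 + 0.1107 + 4.5226 + 1.0382 + 0.02217 + 0.14574 + 0.028 = 5.9874 m²·K/W
Q = A·ΔT/R = 100.2 × (20.12 − (-2.607)) / 5.9874 = 380.34 W

380.3 W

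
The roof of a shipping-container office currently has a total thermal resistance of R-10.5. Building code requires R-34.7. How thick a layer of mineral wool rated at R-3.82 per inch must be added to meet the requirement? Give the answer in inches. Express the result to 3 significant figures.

ΔR = 34.7 − 10.5 = 24.2 ft²·°F·h/BTU
L = ΔR / (R/in) = 24.2/3.82 = 6.335 in

6.34 in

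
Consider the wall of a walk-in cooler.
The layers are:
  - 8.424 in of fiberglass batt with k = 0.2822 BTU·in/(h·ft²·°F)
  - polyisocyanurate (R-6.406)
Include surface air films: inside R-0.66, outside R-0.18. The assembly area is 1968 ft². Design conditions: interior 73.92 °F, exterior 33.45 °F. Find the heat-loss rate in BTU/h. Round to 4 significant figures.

8.424/0.2822 = 29.851
R_total = 0.66 + 29.851 + 6.406 + 0.18 = 37.097 ft²·°F·h/BTU
Q = A·ΔT/R = 1968 × (73.92 − 33.45) / 37.097 = 2146.9 BTU/h

2147 BTU/h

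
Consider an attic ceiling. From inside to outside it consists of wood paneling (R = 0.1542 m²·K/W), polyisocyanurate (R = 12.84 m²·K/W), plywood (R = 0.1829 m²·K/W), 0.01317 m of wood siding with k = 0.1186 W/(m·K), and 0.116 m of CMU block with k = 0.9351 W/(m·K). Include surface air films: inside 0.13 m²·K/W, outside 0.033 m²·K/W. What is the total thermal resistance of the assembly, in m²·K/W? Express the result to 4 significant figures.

0.01317/0.1186 = 0.11105
0.116/0.9351 = 0.12405
R_total = 0.13 + 0.1542 + 12.84 + 0.1829 + 0.11105 + 0.12405 + 0.033 = 13.575 m²·K/W

13.58 m²·K/W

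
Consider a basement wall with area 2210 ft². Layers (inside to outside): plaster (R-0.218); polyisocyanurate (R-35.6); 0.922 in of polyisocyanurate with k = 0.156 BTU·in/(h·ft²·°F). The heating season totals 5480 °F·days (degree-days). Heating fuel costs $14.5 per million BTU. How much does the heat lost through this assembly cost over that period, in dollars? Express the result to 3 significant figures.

0.922/0.156 = 5.91
R_total = 0.218 + 35.6 + 5.91 = 41.73 ft²·°F·h/BTU
E = A × HDD × 24 / R = 2210 × 5480 × 24 / 41.73 = 6966000 BTU
Cost = 6966000/10⁶ × 14.5 = $101

101 dollars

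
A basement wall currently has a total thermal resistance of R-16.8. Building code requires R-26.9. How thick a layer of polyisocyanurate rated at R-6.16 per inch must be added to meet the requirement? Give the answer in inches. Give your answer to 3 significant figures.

ΔR = 26.9 − 16.8 = 10.1 ft²·°F·h/BTU
L = ΔR / (R/in) = 10.1/6.16 = 1.64 in

1.64 in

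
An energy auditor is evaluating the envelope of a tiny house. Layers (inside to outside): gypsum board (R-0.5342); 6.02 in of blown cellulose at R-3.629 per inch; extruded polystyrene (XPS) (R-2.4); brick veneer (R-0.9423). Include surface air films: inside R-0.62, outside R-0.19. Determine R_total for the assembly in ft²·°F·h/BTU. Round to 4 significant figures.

26.53 ft²·°F·h/BTU

6.02 × 3.629 = 21.847
R_total = 0.62 + 0.5342 + 21.847 + 2.4 + 0.9423 + 0.19 = 26.533 ft²·°F·h/BTU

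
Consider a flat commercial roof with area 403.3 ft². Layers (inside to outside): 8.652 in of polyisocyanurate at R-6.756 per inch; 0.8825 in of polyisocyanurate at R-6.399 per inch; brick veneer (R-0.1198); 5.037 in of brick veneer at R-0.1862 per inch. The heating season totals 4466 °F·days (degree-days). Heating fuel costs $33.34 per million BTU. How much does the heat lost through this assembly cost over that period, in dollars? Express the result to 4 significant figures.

22.12 dollars

8.652 × 6.756 = 58.453
0.8825 × 6.399 = 5.6471
5.037 × 0.1862 = 0.93789
R_total = 58.453 + 5.6471 + 0.1198 + 0.93789 = 65.158 ft²·°F·h/BTU
E = A × HDD × 24 / R = 403.3 × 4466 × 24 / 65.158 = 663430 BTU
Cost = 663430/10⁶ × 33.34 = $22.119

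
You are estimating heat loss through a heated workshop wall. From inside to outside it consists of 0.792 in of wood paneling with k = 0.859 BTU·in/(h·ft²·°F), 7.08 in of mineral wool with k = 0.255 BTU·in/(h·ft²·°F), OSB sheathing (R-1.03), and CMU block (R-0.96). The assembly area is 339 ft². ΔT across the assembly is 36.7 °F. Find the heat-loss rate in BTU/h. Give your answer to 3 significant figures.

406 BTU/h

0.792/0.859 = 0.922
7.08/0.255 = 27.76
R_total = 0.922 + 27.76 + 1.03 + 0.96 = 30.68 ft²·°F·h/BTU
Q = A·ΔT/R = 339 × 36.7 / 30.68 = 405.6 BTU/h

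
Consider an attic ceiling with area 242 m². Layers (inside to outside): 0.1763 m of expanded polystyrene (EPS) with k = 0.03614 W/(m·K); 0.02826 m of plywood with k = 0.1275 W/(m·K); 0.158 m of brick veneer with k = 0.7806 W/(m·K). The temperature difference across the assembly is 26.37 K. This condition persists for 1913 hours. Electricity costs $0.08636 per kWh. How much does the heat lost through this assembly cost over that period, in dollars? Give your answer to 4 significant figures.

0.1763/0.03614 = 4.8783
0.02826/0.1275 = 0.22165
0.158/0.7806 = 0.20241
R_total = 4.8783 + 0.22165 + 0.20241 = 5.3023 m²·K/W
Q = 242 × 26.37 / 5.3023 = 1203.5 W
E = 1203.5 W × 1913 h / 1000 = 2302.4 kWh
Cost = 2302.4 × 0.08636 = $198.83

198.8 dollars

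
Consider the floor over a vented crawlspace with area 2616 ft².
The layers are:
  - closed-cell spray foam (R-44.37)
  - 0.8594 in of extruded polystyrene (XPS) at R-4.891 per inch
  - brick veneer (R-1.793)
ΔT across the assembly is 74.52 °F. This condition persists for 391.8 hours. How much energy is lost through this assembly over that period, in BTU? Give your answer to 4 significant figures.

1516000 BTU

0.8594 × 4.891 = 4.2033
R_total = 44.37 + 4.2033 + 1.793 = 50.366 ft²·°F·h/BTU
Q = 2616 × 74.52 / 50.366 = 3870.5 BTU/h
E = 3870.5 × 391.8 = 1516500 BTU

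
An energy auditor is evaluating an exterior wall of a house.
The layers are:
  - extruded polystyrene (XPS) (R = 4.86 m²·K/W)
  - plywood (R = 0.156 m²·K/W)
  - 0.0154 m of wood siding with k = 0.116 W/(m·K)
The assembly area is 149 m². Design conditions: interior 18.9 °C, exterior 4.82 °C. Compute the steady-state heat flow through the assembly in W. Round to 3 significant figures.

0.0154/0.116 = 0.1328
R_total = 4.86 + 0.156 + 0.1328 = 5.149 m²·K/W
Q = A·ΔT/R = 149 × (18.9 − 4.82) / 5.149 = 407.5 W

407 W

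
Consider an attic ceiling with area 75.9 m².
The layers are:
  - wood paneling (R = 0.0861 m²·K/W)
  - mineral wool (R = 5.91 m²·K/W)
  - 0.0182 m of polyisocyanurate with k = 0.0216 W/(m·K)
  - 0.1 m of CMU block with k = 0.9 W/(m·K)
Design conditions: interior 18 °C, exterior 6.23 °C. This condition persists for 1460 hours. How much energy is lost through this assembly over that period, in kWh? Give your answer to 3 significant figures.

0.0182/0.0216 = 0.8426
0.1/0.9 = 0.1111
R_total = 0.0861 + 5.91 + 0.8426 + 0.1111 = 6.95 m²·K/W
Q = 75.9 × (18 − 6.23) / 6.95 = 128.5 W
E = 128.5 W × 1460 h / 1000 = 187.7 kWh

188 kWh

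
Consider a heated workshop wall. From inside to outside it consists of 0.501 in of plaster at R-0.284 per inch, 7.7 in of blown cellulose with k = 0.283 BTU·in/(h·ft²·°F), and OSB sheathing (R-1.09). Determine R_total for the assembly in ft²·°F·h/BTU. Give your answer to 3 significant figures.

0.501 × 0.284 = 0.1423
7.7/0.283 = 27.21
R_total = 0.1423 + 27.21 + 1.09 = 28.44 ft²·°F·h/BTU

28.4 ft²·°F·h/BTU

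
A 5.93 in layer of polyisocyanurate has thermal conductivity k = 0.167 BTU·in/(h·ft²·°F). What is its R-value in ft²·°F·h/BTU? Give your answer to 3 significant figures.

35.5 ft²·°F·h/BTU

R = L/k = 5.93/0.167 = 35.51 ft²·°F·h/BTU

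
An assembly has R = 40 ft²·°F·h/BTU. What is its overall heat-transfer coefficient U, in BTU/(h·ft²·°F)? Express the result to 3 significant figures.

U = 1/R = 1/40 = 0.025

0.0250 BTU/(h·ft²·°F)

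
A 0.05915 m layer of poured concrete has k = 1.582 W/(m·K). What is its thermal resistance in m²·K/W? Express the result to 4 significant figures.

0.03739 m²·K/W

R = L/k = 0.05915/1.582 = 0.037389 m²·K/W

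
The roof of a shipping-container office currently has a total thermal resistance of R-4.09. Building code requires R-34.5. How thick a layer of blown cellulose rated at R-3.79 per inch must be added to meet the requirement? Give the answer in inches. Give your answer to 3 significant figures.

8.02 in

ΔR = 34.5 − 4.09 = 30.41 ft²·°F·h/BTU
L = ΔR / (R/in) = 30.41/3.79 = 8.024 in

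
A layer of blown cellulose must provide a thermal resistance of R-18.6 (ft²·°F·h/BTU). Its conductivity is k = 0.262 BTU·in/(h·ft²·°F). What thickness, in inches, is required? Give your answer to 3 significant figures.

4.87 in

L = R × k = 18.6 × 0.262 = 4.873 in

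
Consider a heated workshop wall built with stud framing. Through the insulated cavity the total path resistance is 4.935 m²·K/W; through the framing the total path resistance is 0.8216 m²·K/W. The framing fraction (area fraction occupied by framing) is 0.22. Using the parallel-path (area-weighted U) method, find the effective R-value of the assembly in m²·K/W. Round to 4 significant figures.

2.348 m²·K/W

U_eff = 0.78/4.935 + 0.22/0.8216 = 0.15805 + 0.26777 = 0.42582
R_eff = 1/U_eff = 2.3484 m²·K/W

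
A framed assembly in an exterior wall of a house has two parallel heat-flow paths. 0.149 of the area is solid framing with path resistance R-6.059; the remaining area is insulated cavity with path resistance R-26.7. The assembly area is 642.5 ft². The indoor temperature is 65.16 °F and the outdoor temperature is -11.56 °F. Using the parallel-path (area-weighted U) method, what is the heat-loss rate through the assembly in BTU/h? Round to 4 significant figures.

U_eff = 0.851/26.7 + 0.149/6.059 = 0.031873 + 0.024592 = 0.056464
R_eff = 1/U_eff = 17.71 ft²·°F·h/BTU
Q = 642.5 × (65.16 − (-11.56)) / 17.71 = 2783.3 BTU/h

2783 BTU/h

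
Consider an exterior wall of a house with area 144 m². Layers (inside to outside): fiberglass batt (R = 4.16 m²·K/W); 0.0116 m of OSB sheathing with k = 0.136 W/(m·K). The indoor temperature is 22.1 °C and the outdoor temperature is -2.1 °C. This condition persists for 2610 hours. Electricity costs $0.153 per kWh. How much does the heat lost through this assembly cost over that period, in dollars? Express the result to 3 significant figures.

0.0116/0.136 = 0.08529
R_total = 4.16 + 0.08529 = 4.245 m²·K/W
Q = 144 × (22.1 − (-2.1)) / 4.245 = 820.9 W
E = 820.9 W × 2610 h / 1000 = 2142 kWh
Cost = 2142 × 0.153 = $327.8

328 dollars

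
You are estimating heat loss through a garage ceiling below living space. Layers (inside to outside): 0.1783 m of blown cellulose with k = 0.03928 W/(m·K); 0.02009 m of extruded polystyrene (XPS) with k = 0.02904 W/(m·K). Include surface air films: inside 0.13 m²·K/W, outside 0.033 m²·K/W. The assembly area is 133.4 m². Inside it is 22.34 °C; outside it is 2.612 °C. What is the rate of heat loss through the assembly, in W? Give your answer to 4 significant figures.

0.1783/0.03928 = 4.5392
0.02009/0.02904 = 0.6918
R_total = 0.13 + 4.5392 + 0.6918 + 0.033 = 5.394 m²·K/W
Q = A·ΔT/R = 133.4 × (22.34 − 2.612) / 5.394 = 487.9 W

487.9 W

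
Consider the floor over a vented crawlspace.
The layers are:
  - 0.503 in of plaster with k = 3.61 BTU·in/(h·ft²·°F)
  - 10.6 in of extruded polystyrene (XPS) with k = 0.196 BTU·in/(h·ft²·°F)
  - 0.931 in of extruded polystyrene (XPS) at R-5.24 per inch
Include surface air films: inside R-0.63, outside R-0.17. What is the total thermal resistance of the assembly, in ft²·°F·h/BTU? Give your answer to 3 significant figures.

0.503/3.61 = 0.1393
10.6/0.196 = 54.08
0.931 × 5.24 = 4.878
R_total = 0.63 + 0.1393 + 54.08 + 4.878 + 0.17 = 59.9 ft²·°F·h/BTU

59.9 ft²·°F·h/BTU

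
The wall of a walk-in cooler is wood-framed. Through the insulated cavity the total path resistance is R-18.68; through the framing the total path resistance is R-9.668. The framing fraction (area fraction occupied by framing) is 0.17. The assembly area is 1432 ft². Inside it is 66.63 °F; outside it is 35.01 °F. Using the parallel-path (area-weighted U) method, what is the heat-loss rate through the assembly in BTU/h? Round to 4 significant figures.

U_eff = 0.83/18.68 + 0.17/9.668 = 0.044433 + 0.017584 = 0.062016
R_eff = 1/U_eff = 16.125 ft²·°F·h/BTU
Q = 1432 × (66.63 − 35.01) / 16.125 = 2808.1 BTU/h

2808 BTU/h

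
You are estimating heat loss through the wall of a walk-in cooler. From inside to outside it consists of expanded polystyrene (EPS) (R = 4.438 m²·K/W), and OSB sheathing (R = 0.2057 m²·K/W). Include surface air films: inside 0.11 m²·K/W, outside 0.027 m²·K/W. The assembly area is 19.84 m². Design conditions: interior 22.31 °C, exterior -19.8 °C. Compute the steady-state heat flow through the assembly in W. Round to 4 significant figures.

R_total = 0.11 + 4.438 + 0.2057 + 0.027 = 4.7807 m²·K/W
Q = A·ΔT/R = 19.84 × (22.31 − (-19.8)) / 4.7807 = 174.76 W

174.8 W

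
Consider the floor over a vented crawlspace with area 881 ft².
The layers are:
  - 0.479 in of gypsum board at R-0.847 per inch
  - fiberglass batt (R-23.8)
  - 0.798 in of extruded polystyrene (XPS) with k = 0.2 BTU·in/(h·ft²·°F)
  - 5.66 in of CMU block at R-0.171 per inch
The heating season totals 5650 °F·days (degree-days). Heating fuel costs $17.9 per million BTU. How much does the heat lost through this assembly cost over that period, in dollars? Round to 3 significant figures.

73.3 dollars

0.479 × 0.847 = 0.4057
0.798/0.2 = 3.99
5.66 × 0.171 = 0.9679
R_total = 0.4057 + 23.8 + 3.99 + 0.9679 = 29.16 ft²·°F·h/BTU
E = A × HDD × 24 / R = 881 × 5650 × 24 / 29.16 = 4096000 BTU
Cost = 4096000/10⁶ × 17.9 = $73.32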